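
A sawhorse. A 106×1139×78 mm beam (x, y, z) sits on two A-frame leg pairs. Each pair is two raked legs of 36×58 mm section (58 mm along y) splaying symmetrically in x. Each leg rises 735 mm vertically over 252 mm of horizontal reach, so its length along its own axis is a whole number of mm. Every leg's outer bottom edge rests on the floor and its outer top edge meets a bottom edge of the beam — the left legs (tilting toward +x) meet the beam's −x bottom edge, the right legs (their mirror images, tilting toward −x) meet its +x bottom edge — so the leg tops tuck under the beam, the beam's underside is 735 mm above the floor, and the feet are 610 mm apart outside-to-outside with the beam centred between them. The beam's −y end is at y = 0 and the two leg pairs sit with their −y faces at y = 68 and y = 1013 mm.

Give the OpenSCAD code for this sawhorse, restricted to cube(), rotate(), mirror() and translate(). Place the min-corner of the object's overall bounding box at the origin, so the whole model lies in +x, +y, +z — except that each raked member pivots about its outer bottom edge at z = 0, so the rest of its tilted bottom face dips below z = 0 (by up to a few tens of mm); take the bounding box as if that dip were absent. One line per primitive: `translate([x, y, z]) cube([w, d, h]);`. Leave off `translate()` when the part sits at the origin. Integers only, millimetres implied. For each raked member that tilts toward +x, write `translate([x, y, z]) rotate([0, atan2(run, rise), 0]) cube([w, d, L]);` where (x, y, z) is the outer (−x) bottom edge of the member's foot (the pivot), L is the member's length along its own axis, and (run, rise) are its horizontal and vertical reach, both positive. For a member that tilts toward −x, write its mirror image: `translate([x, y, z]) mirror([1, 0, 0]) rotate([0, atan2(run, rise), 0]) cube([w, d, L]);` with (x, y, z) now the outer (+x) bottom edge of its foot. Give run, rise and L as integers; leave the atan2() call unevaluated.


translate([252, 0, 735]) cube([106, 1139, 78]);
translate([0, 68, 0]) rotate([0, atan2(252, 735), 0]) cube([36, 58, 777]);
translate([610, 68, 0]) mirror([1, 0, 0]) rotate([0, atan2(252, 735), 0]) cube([36, 58, 777]);
translate([0, 1013, 0]) rotate([0, atan2(252, 735), 0]) cube([36, 58, 777]);
translate([610, 1013, 0]) mirror([1, 0, 0]) rotate([0, atan2(252, 735), 0]) cube([36, 58, 777]);


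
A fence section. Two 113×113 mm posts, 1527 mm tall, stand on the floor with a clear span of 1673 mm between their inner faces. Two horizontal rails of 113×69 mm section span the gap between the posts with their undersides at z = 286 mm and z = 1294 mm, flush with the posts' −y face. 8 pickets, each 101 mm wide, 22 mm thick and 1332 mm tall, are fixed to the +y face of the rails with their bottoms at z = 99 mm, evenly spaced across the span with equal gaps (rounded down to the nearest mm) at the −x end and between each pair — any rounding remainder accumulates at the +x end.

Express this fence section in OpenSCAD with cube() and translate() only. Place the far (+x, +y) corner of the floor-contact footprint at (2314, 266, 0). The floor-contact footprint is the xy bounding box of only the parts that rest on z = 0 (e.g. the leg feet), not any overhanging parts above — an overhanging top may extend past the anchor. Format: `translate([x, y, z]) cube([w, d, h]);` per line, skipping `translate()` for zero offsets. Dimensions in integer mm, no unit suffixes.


translate([415, 153, 0]) cube([113, 113, 1527]);
translate([2201, 153, 0]) cube([113, 113, 1527]);
translate([528, 153, 286]) cube([1673, 113, 69]);
translate([528, 153, 1294]) cube([1673, 113, 69]);
translate([624, 266, 99]) cube([101, 22, 1332]);
translate([821, 266, 99]) cube([101, 22, 1332]);
translate([1018, 266, 99]) cube([101, 22, 1332]);
translate([1215, 266, 99]) cube([101, 22, 1332]);
translate([1412, 266, 99]) cube([101, 22, 1332]);
translate([1609, 266, 99]) cube([101, 22, 1332]);
translate([1806, 266, 99]) cube([101, 22, 1332]);
translate([2003, 266, 99]) cube([101, 22, 1332]);


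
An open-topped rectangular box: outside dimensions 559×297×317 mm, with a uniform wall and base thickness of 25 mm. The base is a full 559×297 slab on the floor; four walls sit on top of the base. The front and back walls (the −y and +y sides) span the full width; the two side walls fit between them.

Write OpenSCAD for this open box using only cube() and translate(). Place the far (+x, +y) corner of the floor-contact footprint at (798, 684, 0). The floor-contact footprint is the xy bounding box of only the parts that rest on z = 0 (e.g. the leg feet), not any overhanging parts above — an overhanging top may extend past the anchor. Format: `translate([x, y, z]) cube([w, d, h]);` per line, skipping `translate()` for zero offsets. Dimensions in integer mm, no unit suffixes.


translate([239, 387, 0]) cube([559, 297, 25]);
translate([239, 387, 25]) cube([559, 25, 292]);
translate([239, 659, 25]) cube([559, 25, 292]);
translate([239, 412, 25]) cube([25, 247, 292]);
translate([773, 412, 25]) cube([25, 247, 292]);


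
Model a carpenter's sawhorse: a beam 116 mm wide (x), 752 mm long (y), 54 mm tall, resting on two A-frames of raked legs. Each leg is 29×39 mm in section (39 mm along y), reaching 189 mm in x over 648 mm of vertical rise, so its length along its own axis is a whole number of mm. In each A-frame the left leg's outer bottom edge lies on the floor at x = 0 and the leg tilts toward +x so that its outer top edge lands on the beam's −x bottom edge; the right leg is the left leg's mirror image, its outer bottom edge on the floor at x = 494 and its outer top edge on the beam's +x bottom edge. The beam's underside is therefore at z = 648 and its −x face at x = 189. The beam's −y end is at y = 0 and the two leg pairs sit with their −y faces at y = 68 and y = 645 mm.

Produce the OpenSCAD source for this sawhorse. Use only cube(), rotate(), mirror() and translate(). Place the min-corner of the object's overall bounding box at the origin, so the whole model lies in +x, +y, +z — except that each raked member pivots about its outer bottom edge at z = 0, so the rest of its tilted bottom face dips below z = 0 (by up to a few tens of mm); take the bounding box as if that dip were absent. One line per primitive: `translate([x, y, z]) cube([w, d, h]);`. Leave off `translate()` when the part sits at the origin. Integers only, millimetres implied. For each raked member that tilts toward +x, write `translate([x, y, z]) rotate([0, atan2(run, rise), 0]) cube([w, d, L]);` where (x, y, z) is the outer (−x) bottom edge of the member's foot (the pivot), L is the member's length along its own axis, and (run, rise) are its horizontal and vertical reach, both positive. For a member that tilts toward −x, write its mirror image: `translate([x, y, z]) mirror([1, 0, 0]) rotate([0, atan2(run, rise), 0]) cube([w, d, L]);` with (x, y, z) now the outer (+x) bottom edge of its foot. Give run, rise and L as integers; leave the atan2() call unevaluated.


translate([189, 0, 648]) cube([116, 752, 54]);
translate([0, 68, 0]) rotate([0, atan2(189, 648), 0]) cube([29, 39, 675]);
translate([494, 68, 0]) mirror([1, 0, 0]) rotate([0, atan2(189, 648), 0]) cube([29, 39, 675]);
translate([0, 645, 0]) rotate([0, atan2(189, 648), 0]) cube([29, 39, 675]);
translate([494, 645, 0]) mirror([1, 0, 0]) rotate([0, atan2(189, 648), 0]) cube([29, 39, 675]);


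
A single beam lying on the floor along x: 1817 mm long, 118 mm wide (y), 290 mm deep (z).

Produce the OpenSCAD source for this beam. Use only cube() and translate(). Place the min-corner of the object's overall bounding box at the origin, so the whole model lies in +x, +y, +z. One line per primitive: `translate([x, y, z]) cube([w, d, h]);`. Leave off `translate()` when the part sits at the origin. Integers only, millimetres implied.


cube([1817, 118, 290]);


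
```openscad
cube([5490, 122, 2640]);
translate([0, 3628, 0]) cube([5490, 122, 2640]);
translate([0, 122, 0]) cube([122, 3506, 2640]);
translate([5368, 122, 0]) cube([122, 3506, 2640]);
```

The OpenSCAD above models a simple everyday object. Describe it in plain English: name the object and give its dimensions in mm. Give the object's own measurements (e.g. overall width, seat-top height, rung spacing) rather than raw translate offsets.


The wall frame of a small rectangular building: four walls, each 2640 mm tall and 122 mm thick, enclosing a footprint 5490 mm (x) by 3750 mm (y) outside-to-outside, with no floor or roof. The front and back walls (the −y and +y sides) span the full width; the two side walls fit between them.


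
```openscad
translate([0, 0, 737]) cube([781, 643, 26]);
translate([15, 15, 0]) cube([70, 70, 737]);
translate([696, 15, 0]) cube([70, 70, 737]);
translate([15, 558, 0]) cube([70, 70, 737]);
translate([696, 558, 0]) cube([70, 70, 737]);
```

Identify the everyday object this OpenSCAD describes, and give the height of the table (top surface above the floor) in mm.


A table. The table height is 763 mm.

A 781×643×26 slab sits at z = 737 on four 70 mm square posts — a table. The top surface is at 737 + 26 = 763 mm.


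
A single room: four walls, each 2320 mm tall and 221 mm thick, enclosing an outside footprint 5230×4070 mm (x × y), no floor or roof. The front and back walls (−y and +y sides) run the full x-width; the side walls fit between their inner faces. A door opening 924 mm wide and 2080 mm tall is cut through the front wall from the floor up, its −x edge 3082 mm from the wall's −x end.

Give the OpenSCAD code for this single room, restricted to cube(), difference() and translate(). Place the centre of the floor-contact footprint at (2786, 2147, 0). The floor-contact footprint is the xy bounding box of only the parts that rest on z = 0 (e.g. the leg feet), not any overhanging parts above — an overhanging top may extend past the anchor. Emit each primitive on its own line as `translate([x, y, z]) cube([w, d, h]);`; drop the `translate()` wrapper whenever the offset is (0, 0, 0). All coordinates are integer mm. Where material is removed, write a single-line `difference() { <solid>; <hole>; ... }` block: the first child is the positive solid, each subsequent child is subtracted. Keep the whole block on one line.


difference() { translate([171, 112, 0]) cube([5230, 221, 2320]); translate([3253, 112, 0]) cube([924, 221, 2080]); }
translate([171, 3961, 0]) cube([5230, 221, 2320]);
translate([171, 333, 0]) cube([221, 3628, 2320]);
translate([5180, 333, 0]) cube([221, 3628, 2320]);


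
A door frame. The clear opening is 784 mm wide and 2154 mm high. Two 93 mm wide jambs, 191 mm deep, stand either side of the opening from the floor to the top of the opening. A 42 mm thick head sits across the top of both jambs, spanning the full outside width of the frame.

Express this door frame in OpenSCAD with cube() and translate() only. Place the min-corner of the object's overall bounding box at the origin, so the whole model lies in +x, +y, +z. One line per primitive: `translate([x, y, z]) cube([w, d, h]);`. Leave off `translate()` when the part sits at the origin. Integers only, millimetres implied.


cube([93, 191, 2154]);
translate([877, 0, 0]) cube([93, 191, 2154]);
translate([0, 0, 2154]) cube([970, 191, 42]);


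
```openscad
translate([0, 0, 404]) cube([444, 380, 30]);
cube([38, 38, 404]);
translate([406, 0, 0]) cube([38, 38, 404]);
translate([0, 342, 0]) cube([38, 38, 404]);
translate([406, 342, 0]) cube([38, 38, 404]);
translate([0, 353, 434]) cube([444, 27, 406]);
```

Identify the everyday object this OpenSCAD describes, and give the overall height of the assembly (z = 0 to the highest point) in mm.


A chair. The overall height is 840 mm.

A slab on four corner posts with a tall panel at the back — a chair. The seat slab sits at z = 404 with thickness 30, and the 406 mm backrest starts at the seat top, so the overall height is 404 + 30 + 406 = 840 mm.


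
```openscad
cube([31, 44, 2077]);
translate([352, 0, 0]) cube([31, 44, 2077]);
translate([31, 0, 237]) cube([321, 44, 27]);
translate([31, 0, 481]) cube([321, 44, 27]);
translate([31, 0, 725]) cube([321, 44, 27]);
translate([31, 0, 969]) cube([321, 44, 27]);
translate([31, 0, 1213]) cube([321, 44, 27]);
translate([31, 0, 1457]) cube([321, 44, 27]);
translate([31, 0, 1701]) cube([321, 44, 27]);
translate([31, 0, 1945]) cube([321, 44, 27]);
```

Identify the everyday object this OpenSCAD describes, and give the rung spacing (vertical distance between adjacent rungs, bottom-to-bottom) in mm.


A ladder. The rung spacing is 244 mm.

Two tall 31×44 posts with 8 short bars between them — a ladder. Adjacent rungs sit at z = 237 and z = 481, so the spacing is 481 − 237 = 244 mm.


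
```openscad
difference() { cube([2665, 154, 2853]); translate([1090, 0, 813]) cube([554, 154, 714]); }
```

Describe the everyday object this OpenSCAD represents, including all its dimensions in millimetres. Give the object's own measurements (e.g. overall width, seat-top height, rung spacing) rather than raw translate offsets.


A wall 2665 mm long (x), 154 mm thick (y), 2853 mm tall, with a rectangular window opening cut through it. The opening is 554 mm wide and 714 mm tall; its sill is at z = 813 mm and its near (−x) edge is 1090 mm from the wall's −x end. The opening passes through the full wall thickness.


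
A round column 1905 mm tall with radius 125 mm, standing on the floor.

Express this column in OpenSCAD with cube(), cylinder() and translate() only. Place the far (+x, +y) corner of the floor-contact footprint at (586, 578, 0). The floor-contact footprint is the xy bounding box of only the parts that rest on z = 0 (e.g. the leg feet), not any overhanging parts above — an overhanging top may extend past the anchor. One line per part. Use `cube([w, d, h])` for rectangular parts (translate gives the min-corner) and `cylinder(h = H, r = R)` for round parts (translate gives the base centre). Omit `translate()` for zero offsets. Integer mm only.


translate([461, 453, 0]) cylinder(h = 1905, r = 125);


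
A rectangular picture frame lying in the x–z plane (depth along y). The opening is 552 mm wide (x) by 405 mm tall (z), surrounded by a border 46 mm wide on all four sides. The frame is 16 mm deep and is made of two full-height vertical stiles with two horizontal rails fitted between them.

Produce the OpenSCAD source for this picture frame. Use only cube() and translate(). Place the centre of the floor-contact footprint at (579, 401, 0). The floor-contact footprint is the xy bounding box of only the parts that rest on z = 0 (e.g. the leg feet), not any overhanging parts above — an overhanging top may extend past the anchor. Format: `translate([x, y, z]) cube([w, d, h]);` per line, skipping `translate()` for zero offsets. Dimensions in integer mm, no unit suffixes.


translate([257, 393, 0]) cube([46, 16, 497]);
translate([855, 393, 0]) cube([46, 16, 497]);
translate([303, 393, 0]) cube([552, 16, 46]);
translate([303, 393, 451]) cube([552, 16, 46]);


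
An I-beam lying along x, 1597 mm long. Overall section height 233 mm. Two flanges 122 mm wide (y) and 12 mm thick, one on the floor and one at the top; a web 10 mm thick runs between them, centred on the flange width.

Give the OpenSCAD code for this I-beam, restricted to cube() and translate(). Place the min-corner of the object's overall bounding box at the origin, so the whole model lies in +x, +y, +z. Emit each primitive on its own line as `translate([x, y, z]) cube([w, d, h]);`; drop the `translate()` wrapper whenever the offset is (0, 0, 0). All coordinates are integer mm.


cube([1597, 122, 12]);
translate([0, 56, 12]) cube([1597, 10, 209]);
translate([0, 0, 221]) cube([1597, 122, 12]);


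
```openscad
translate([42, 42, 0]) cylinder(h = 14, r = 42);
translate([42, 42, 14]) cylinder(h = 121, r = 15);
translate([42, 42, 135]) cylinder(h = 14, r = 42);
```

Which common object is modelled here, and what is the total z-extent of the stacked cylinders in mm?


A spool. The overall height is 149 mm.

Three coaxial cylinders, large–small–large — a spool. Two 14 mm flanges and a 121 mm core give 14 + 121 + 14 = 149 mm.


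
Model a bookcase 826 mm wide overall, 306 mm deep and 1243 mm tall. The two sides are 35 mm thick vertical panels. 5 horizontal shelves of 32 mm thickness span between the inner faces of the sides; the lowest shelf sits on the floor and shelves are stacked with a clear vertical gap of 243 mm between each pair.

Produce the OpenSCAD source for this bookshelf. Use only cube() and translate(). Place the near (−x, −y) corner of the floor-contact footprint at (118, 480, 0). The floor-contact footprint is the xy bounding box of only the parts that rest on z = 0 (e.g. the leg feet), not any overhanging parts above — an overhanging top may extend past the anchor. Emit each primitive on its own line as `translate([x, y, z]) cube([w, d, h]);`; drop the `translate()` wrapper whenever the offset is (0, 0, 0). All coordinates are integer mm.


translate([118, 480, 0]) cube([35, 306, 1243]);
translate([909, 480, 0]) cube([35, 306, 1243]);
translate([153, 480, 0]) cube([756, 306, 32]);
translate([153, 480, 275]) cube([756, 306, 32]);
translate([153, 480, 550]) cube([756, 306, 32]);
translate([153, 480, 825]) cube([756, 306, 32]);
translate([153, 480, 1100]) cube([756, 306, 32]);


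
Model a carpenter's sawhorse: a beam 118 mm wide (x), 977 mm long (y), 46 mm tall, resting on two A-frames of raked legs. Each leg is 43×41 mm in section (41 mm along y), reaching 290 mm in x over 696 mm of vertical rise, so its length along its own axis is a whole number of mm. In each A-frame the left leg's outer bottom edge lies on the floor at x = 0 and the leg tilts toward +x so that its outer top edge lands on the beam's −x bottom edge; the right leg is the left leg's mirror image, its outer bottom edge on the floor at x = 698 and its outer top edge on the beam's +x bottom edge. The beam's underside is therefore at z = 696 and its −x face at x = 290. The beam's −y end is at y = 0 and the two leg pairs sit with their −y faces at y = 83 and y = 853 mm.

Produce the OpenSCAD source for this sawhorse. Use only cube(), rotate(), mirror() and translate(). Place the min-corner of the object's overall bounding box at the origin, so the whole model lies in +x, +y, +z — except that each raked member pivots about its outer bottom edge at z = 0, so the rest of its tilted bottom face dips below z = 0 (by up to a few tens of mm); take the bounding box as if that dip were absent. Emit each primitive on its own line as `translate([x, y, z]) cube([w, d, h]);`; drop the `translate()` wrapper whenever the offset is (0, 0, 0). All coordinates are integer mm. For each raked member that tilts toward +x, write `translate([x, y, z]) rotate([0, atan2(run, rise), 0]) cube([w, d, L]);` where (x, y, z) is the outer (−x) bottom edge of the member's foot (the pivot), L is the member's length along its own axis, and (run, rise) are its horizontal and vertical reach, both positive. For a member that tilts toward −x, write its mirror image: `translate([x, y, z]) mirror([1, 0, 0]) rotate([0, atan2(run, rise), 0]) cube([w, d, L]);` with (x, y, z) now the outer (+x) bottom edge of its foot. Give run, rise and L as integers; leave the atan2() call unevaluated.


translate([290, 0, 696]) cube([118, 977, 46]);
translate([0, 83, 0]) rotate([0, atan2(290, 696), 0]) cube([43, 41, 754]);
translate([698, 83, 0]) mirror([1, 0, 0]) rotate([0, atan2(290, 696), 0]) cube([43, 41, 754]);
translate([0, 853, 0]) rotate([0, atan2(290, 696), 0]) cube([43, 41, 754]);
translate([698, 853, 0]) mirror([1, 0, 0]) rotate([0, atan2(290, 696), 0]) cube([43, 41, 754]);


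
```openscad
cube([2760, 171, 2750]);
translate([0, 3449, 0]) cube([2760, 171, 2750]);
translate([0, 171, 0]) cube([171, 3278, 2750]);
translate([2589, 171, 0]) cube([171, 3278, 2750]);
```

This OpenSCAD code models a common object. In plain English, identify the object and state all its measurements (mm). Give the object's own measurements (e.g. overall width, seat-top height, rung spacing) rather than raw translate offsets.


The wall frame of a small rectangular building: four walls, each 2750 mm tall and 171 mm thick, enclosing a footprint 2760 mm (x) by 3620 mm (y) outside-to-outside, with no floor or roof. The front and back walls (the −y and +y sides) span the full width; the two side walls fit between them.


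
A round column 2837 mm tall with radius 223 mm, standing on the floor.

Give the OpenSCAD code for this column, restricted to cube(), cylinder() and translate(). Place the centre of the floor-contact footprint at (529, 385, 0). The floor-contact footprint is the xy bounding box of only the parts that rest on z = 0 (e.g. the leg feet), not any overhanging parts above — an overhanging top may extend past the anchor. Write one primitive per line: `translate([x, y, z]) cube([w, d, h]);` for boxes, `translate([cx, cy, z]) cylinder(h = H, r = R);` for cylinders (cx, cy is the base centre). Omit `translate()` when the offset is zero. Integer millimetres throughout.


translate([529, 385, 0]) cylinder(h = 2837, r = 223);


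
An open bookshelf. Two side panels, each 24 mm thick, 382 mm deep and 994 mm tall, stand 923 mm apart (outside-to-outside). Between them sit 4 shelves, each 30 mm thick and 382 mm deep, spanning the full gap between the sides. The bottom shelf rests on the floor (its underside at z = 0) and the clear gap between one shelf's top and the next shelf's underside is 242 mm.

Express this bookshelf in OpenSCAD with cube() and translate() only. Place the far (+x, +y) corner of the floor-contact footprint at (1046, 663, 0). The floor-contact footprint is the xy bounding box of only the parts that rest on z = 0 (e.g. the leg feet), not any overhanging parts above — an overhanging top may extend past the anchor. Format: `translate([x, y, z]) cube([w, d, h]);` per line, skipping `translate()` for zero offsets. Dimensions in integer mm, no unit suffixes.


translate([123, 281, 0]) cube([24, 382, 994]);
translate([1022, 281, 0]) cube([24, 382, 994]);
translate([147, 281, 0]) cube([875, 382, 30]);
translate([147, 281, 272]) cube([875, 382, 30]);
translate([147, 281, 544]) cube([875, 382, 30]);
translate([147, 281, 816]) cube([875, 382, 30]);


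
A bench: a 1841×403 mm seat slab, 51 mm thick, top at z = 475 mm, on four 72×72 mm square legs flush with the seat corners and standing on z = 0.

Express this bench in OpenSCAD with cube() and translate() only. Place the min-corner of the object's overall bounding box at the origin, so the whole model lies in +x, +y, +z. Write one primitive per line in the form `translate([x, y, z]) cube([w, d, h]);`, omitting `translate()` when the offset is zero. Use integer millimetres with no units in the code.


translate([0, 0, 424]) cube([1841, 403, 51]);
cube([72, 72, 424]);
translate([0, 331, 0]) cube([72, 72, 424]);
translate([1769, 0, 0]) cube([72, 72, 424]);
translate([1769, 331, 0]) cube([72, 72, 424]);


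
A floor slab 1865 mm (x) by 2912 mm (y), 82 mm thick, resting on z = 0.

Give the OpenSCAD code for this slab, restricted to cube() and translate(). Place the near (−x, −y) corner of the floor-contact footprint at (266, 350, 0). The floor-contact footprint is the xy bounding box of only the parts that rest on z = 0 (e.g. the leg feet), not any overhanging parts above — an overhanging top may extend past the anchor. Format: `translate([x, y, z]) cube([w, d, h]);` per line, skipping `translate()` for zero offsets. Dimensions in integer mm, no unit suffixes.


translate([266, 350, 0]) cube([1865, 2912, 82]);


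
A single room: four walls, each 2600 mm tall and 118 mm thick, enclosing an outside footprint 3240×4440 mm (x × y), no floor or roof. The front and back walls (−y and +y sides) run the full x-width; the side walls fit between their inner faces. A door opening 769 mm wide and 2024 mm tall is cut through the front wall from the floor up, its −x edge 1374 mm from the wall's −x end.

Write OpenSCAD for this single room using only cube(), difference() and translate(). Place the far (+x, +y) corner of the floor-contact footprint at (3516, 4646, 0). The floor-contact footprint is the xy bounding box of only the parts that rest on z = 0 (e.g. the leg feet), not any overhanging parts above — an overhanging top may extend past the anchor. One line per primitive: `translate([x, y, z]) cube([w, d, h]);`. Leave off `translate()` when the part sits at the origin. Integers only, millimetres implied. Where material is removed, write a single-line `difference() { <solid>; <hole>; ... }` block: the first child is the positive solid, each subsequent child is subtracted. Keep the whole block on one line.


difference() { translate([276, 206, 0]) cube([3240, 118, 2600]); translate([1650, 206, 0]) cube([769, 118, 2024]); }
translate([276, 4528, 0]) cube([3240, 118, 2600]);
translate([276, 324, 0]) cube([118, 4204, 2600]);
translate([3398, 324, 0]) cube([118, 4204, 2600]);


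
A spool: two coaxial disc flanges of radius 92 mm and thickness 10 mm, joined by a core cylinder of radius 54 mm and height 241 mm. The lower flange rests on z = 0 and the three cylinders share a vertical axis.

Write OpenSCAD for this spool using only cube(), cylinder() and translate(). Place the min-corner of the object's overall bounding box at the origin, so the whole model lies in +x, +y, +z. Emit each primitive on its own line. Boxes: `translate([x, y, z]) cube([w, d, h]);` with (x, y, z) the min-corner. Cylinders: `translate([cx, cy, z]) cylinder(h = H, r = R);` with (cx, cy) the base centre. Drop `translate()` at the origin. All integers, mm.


translate([92, 92, 0]) cylinder(h = 10, r = 92);
translate([92, 92, 10]) cylinder(h = 241, r = 54);
translate([92, 92, 251]) cylinder(h = 10, r = 92);


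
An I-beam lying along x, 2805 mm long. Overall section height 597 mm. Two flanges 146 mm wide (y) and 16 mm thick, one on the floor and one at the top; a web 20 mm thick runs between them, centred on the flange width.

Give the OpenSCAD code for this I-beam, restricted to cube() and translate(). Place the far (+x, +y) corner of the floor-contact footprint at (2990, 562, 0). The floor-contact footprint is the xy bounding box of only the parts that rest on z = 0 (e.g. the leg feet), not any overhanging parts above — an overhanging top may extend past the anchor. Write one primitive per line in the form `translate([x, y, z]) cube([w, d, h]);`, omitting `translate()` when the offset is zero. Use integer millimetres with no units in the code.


translate([185, 416, 0]) cube([2805, 146, 16]);
translate([185, 479, 16]) cube([2805, 20, 565]);
translate([185, 416, 581]) cube([2805, 146, 16]);


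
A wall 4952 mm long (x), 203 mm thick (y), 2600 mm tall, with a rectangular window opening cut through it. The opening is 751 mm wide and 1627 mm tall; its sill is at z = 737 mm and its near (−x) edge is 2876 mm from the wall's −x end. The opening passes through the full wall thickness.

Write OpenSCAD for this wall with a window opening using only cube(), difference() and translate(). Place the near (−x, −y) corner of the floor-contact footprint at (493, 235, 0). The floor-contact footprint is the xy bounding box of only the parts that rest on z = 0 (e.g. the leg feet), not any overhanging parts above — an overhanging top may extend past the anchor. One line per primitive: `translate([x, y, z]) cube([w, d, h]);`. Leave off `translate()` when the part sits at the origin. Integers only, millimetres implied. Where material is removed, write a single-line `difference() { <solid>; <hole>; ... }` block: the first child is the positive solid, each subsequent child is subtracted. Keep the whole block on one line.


difference() { translate([493, 235, 0]) cube([4952, 203, 2600]); translate([3369, 235, 737]) cube([751, 203, 1627]); }


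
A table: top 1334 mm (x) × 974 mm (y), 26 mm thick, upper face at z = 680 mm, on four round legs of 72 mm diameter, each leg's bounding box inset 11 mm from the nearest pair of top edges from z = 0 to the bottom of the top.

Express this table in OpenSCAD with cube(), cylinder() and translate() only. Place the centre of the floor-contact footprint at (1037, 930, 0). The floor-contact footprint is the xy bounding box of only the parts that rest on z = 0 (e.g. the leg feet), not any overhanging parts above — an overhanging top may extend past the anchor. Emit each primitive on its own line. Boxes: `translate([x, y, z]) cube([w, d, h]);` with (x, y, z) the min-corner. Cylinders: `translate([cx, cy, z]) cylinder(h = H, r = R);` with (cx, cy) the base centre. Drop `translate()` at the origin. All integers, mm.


translate([370, 443, 654]) cube([1334, 974, 26]);
translate([417, 490, 0]) cylinder(h = 654, r = 36);
translate([1657, 490, 0]) cylinder(h = 654, r = 36);
translate([417, 1370, 0]) cylinder(h = 654, r = 36);
translate([1657, 1370, 0]) cylinder(h = 654, r = 36);


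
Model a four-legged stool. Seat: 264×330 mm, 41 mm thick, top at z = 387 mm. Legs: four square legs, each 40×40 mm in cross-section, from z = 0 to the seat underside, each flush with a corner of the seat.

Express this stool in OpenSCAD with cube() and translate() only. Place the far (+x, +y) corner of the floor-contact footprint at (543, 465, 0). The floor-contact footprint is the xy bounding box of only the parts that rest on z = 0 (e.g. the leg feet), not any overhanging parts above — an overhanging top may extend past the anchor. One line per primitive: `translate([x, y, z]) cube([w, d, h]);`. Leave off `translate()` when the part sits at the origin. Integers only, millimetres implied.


translate([279, 135, 346]) cube([264, 330, 41]);
translate([279, 135, 0]) cube([40, 40, 346]);
translate([503, 135, 0]) cube([40, 40, 346]);
translate([279, 425, 0]) cube([40, 40, 346]);
translate([503, 425, 0]) cube([40, 40, 346]);


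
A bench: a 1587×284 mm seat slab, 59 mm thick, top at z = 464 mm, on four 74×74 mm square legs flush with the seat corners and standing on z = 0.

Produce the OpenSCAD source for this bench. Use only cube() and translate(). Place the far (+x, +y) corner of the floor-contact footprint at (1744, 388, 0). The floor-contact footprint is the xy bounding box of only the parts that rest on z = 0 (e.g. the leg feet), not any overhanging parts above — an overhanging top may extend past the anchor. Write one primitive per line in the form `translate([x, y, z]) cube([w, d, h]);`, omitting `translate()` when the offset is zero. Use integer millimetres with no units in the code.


translate([157, 104, 405]) cube([1587, 284, 59]);
translate([157, 104, 0]) cube([74, 74, 405]);
translate([157, 314, 0]) cube([74, 74, 405]);
translate([1670, 104, 0]) cube([74, 74, 405]);
translate([1670, 314, 0]) cube([74, 74, 405]);


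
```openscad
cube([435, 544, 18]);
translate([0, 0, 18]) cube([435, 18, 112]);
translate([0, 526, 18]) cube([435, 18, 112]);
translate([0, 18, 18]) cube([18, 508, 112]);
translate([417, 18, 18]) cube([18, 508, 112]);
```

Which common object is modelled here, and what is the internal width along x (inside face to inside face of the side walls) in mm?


An open box. The internal width is 399 mm.

A 435×544 base slab with four walls standing on it — an open box. The base is 435 mm wide and the walls are 18 mm thick, so the internal width is 435 − 2 × 18 = 399 mm.


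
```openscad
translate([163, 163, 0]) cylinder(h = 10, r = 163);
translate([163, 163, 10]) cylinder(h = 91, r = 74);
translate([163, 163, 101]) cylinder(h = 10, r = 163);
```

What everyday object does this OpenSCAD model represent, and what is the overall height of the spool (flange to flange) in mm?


A spool. The overall height is 111 mm.

Three coaxial cylinders, large–small–large — a spool. Two 10 mm flanges and a 91 mm core give 10 + 91 + 10 = 111 mm.


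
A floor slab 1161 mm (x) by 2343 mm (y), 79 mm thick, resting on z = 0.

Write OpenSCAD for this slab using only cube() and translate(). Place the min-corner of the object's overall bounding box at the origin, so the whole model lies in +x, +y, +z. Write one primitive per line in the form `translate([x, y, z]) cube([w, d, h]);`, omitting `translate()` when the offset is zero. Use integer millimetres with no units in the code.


cube([1161, 2343, 79]);


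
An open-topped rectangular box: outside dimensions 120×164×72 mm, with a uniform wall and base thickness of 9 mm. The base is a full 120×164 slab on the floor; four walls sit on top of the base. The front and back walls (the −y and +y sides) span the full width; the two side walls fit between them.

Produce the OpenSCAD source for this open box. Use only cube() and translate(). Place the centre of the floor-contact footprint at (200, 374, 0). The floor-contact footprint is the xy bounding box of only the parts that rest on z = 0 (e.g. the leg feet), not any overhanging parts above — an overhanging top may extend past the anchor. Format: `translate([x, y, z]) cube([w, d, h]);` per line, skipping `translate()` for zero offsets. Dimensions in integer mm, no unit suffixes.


translate([140, 292, 0]) cube([120, 164, 9]);
translate([140, 292, 9]) cube([120, 9, 63]);
translate([140, 447, 9]) cube([120, 9, 63]);
translate([140, 301, 9]) cube([9, 146, 63]);
translate([251, 301, 9]) cube([9, 146, 63]);


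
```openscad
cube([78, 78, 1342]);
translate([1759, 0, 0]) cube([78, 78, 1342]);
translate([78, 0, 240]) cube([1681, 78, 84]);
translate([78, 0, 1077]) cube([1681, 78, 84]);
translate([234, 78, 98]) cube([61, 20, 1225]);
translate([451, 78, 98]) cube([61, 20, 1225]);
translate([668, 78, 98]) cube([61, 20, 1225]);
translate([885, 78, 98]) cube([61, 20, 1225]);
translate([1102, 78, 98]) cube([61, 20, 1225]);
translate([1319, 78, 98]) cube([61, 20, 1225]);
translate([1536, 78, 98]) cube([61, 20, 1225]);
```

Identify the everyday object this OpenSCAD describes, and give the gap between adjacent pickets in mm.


A fence section. The picket gap is 156 mm.

Two posts, two rails, 7 pickets — a fence section. Span 1681 mm holds 7 pickets of 61 mm with 8 equal gaps: ⌊(1681 − 7·61) / 8⌋ = 156 mm.


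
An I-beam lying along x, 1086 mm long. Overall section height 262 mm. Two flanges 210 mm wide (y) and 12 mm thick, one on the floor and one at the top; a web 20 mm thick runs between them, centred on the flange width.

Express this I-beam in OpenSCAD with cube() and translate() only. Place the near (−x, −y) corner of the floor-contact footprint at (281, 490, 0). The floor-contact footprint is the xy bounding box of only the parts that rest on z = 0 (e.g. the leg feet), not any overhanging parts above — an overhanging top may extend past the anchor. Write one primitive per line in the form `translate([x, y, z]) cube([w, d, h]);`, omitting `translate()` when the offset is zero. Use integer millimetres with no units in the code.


translate([281, 490, 0]) cube([1086, 210, 12]);
translate([281, 585, 12]) cube([1086, 20, 238]);
translate([281, 490, 250]) cube([1086, 210, 12]);


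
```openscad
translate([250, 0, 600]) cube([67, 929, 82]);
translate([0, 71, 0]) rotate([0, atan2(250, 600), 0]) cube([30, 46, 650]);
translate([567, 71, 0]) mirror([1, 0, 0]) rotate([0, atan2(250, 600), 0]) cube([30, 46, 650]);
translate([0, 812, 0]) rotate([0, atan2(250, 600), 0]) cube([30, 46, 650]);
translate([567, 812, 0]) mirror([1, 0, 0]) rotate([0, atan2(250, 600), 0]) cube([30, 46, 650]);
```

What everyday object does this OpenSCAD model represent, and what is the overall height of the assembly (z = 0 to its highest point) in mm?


A sawhorse. The overall height is 682 mm.

A beam across two mirrored pairs of raked legs — a sawhorse. The beam's underside is at z = 600 (matching the legs' vertical rise in atan2(250, 600)) and the beam is 82 mm tall, so its top is at 600 + 82 = 682 mm. The raked legs top out at the beam's underside, so that is the highest point.


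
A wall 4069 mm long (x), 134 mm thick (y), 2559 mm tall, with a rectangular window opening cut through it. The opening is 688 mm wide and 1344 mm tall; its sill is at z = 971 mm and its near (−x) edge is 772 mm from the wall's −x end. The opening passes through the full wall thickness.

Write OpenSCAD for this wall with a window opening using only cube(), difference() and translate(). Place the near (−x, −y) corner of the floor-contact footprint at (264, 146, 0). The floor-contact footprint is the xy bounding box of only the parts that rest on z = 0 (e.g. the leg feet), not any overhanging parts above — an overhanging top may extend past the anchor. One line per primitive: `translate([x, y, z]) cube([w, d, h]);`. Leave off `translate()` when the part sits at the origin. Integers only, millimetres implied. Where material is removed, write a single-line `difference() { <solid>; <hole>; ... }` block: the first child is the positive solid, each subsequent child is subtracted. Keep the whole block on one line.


difference() { translate([264, 146, 0]) cube([4069, 134, 2559]); translate([1036, 146, 971]) cube([688, 134, 1344]); }


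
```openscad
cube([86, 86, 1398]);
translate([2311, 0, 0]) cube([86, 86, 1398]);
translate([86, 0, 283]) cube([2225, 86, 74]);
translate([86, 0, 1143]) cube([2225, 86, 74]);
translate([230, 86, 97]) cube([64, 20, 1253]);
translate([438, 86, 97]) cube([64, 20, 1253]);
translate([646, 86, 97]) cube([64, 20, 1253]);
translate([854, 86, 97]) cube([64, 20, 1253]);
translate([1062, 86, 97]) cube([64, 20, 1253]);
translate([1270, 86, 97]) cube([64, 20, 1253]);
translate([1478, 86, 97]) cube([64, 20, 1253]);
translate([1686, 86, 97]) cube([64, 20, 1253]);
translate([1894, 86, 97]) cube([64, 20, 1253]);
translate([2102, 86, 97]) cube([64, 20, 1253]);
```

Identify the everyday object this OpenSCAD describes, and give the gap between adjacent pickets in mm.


A fence section. The picket gap is 144 mm.

Two posts, two rails, 10 pickets — a fence section. Span 2225 mm holds 10 pickets of 64 mm with 11 equal gaps: ⌊(2225 − 10·64) / 11⌋ = 144 mm.


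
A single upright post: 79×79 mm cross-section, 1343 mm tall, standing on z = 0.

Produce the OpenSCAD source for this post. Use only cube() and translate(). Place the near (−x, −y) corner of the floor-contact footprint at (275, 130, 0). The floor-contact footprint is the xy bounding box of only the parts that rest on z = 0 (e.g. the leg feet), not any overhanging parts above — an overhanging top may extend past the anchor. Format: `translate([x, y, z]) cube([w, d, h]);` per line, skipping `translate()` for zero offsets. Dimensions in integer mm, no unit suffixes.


translate([275, 130, 0]) cube([79, 79, 1343]);


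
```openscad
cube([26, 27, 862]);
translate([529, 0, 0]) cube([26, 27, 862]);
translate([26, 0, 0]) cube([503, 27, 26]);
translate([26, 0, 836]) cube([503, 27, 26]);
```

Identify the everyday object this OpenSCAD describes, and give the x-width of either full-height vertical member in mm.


A picture frame. The border width is 26 mm.

Four thin pieces enclosing a rectangular opening — a picture frame. The two full-height stiles are 862 mm tall; the top rail sits at z = 836 and is 26 mm tall, so the border above the opening is 862 − 836 = 26 mm, matching the stile x-width.


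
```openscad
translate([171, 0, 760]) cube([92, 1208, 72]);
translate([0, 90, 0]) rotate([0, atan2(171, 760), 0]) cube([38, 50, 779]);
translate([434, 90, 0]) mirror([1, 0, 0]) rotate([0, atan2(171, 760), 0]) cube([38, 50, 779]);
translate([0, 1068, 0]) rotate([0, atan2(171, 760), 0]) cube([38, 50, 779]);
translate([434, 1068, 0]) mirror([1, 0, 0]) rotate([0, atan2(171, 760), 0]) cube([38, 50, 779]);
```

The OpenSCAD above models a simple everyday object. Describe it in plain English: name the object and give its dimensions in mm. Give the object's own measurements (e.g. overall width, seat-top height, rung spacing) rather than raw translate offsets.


A sawhorse. A 92×1208×72 mm beam (x, y, z) sits on two A-frame leg pairs. Each pair is two raked legs of 38×50 mm section (50 mm along y) splaying symmetrically in x. Each leg rises 760 mm vertically over 171 mm of horizontal reach and is 779 mm long along its own axis. Every leg's outer bottom edge rests on the floor and its outer top edge meets a bottom edge of the beam — the left legs (tilting toward +x) meet the beam's −x bottom edge, the right legs (their mirror images, tilting toward −x) meet its +x bottom edge — so the leg tops tuck under the beam, the beam's underside is 760 mm above the floor, and the feet are 434 mm apart outside-to-outside with the beam centred between them. The two leg pairs are set in 90 mm from either end of the beam.
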